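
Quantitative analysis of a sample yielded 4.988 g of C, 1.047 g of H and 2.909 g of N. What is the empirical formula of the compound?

C2H5N

n(C) = 4.988/12.01 = 0.4153, n(H) = 1.047/1.008 = 1.039, n(N) = 2.909/14.01 = 0.2076
Ratios (÷ 0.2076): C 2.000, H 5.002, N 1.000
→ C2H5N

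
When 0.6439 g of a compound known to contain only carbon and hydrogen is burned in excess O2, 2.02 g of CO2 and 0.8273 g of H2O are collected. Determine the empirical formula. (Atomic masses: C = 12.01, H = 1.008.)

CH2

mol C = 2.02 / 44.01 = 0.04590; mass C = 0.04590 × 12.01 = 0.5512 g
mol H = 2 × (0.8273 / 18.02) = 0.09182; mass H = 0.09182 × 1.008 = 0.09255 g
Smallest is C at 0.0459 mol; normalising gives C 1.000, H 2.000
≈ 1:2 → CH2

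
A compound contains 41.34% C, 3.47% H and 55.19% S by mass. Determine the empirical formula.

C2H2S

Assume 100 g: 41.34 g C, 3.47 g H, 55.19 g S.
C: 41.34 g ÷ 12.01 g/mol = 3.442 mol
H: 3.47 g ÷ 1.008 g/mol = 3.442 mol
S: 55.19 g ÷ 32.07 g/mol = 1.721 mol
Smallest is S at 1.721 mol; normalising gives C 2.000, H 2.000, S 1.000
≈ 2:2:1 → C2H2S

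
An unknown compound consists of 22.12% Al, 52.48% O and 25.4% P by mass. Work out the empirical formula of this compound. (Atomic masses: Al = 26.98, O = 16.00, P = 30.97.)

Assume 100 g: 22.12 g Al, 52.48 g O, 25.4 g P.
Al: 22.12 g ÷ 26.98 g/mol = 0.8199 mol
O: 52.48 g ÷ 16.00 g/mol = 3.28 mol
P: 25.4 g ÷ 30.97 g/mol = 0.8201 mol
Ratios (÷ 0.8199): Al 1.000, O 4.001, P 1.000
≈ 1:4:1 → AlO4P

AlO4P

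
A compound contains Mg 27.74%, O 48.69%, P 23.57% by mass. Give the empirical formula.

Assume 100 g: 27.74 g Mg, 48.69 g O, 23.57 g P.
n(Mg) = 27.74/24.31 = 1.141, n(O) = 48.69/16.00 = 3.043, n(P) = 23.57/30.97 = 0.7611
Ratios (÷ 0.7611): Mg 1.499, O 3.999, P 1.000
Scaling by 2: Mg 3.00, O 8.00, P 2.00 → Mg3O8P2

Mg3O8P2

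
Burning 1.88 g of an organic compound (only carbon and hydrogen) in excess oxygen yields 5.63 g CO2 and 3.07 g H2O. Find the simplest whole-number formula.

C3H8

mol C = 5.63 / 44.01 = 0.1279; mass C = 0.1279 × 12.01 = 1.536 g
mol H = 2 × (3.07 / 18.02) = 0.3407; mass H = 0.3407 × 1.008 = 0.3435 g
Ratios (÷ 0.1279): C 1.000, H 2.664
Multiply by 3: C 3.00, H 7.99 → C3H8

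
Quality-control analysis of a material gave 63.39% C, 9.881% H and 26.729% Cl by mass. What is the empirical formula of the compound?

Assume 100 g: 63.39 g C, 9.881 g H, 26.729 g Cl.
n(C) = 63.39/12.01 = 5.278, n(H) = 9.881/1.008 = 9.803, n(Cl) = 26.729/35.45 = 0.754
Divide by the smallest (0.754 mol Cl): C 7.000, H 13.001, Cl 1.000
Ratio ≈ 7:13:1, so the empirical formula is C7H13Cl

C7H13Cl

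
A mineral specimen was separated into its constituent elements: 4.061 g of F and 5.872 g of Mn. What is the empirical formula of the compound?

F: 4.061 g ÷ 19.00 g/mol = 0.2137 mol
Mn: 5.872 g ÷ 54.94 g/mol = 0.1069 mol
Smallest is Mn at 0.1069 mol; normalising gives F 2.000, Mn 1.000
≈ 2:1 → F2Mn

F2Mn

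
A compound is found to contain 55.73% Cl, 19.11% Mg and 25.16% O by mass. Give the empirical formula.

Cl2MgO2

Assume 100 g: 55.73 g Cl, 19.11 g Mg, 25.16 g O.
Cl: 55.73 g ÷ 35.45 g/mol = 1.572 mol
Mg: 19.11 g ÷ 24.31 g/mol = 0.7861 mol
O: 25.16 g ÷ 16.00 g/mol = 1.573 mol
Ratios (÷ 0.7861): Cl 2.000, Mg 1.000, O 2.000
≈ 2:1:2 → Cl2MgO2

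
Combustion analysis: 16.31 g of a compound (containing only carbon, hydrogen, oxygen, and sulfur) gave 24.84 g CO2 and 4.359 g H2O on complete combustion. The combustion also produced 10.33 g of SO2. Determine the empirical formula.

C7H6O3S2

mol C = 24.84 / 44.01 = 0.5644; mass C = 0.5644 × 12.01 = 6.779 g
mol H = 2 × (4.359 / 18.02) = 0.4838; mass H = 0.4838 × 1.008 = 0.4877 g
mol S = 10.33 / 64.07 = 0.1612; mass S = 5.171 g
mass O = 16.31 − (12.44) = 3.873 g → mol O = 0.2421
Divide by the smallest (0.1612 mol S): C 3.501, H 3.001, O 1.501, S 1.000
×2: C 7.00, H 6.00, O 3.00, S 2.00 → C7H6O3S2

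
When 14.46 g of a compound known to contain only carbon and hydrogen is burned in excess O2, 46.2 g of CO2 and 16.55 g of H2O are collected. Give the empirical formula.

mol C = 46.2 / 44.01 = 1.050; mass C = 1.050 × 12.01 = 12.61 g
mol H = 2 × (16.55 / 18.02) = 1.837; mass H = 1.837 × 1.008 = 1.852 g
Smallest is C at 1.05 mol; normalising gives C 1.000, H 1.750
Multiply by 4: C 4.00, H 7.00 → C4H7

C4H7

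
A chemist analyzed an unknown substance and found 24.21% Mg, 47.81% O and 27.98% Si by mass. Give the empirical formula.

Assume 100 g: 24.21 g Mg, 47.81 g O, 27.98 g Si.
Moles — Mg: 24.21 / 24.31 = 0.9959 mol; O: 47.81 / 16.00 = 2.988 mol; Si: 27.98 / 28.09 = 0.9961 mol
Divide by the smallest (0.9959 mol Mg): Mg 1.000, O 3.000, Si 1.000
≈ 1:3:1 → MgO3Si

MgO3Si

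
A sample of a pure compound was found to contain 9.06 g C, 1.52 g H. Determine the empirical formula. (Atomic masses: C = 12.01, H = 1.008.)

C: 9.06 g ÷ 12.01 g/mol = 0.7544 mol
H: 1.52 g ÷ 1.008 g/mol = 1.508 mol
Divide by the smallest (0.7544 mol C): C 1.000, H 1.999
Ratio ≈ 1:2, so the empirical formula is CH2

CH2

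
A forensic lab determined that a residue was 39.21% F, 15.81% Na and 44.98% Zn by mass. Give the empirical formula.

Assume 100 g: 39.21 g F, 15.81 g Na, 44.98 g Zn.
n(F) = 39.21/19.00 = 2.064, n(Na) = 15.81/22.99 = 0.6877, n(Zn) = 44.98/65.38 = 0.688
Smallest is Na at 0.6877 mol; normalising gives F 3.001, Na 1.000, Zn 1.000
→ F3NaZn

F3NaZn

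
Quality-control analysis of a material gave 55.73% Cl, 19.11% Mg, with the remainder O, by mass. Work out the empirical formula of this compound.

Assume 100 g: 55.73 g Cl, 19.11 g Mg, 25.16 g O.
Moles — Cl: 55.73 / 35.45 = 1.572 mol; Mg: 19.11 / 24.31 = 0.7861 mol; O: 25.16 / 16.00 = 1.573 mol
Smallest is Mg at 0.7861 mol; normalising gives Cl 2.000, Mg 1.000, O 2.000
→ Cl2MgO2

Cl2MgO2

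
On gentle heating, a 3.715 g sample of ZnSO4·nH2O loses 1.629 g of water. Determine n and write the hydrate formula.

ZnSO4·7H2O

Mass of anhydrous ZnSO4 = 3.715 − 1.629 = 2.086 g
mol H2O = 1.629 / 18.02 = 0.0904
Molar mass of ZnSO4 = 161.45 g/mol → mol ZnSO4 = 2.086 / 161.45 = 0.01292
n = 0.0904 / 0.01292 = 7.00 ≈ 7 → ZnSO4·7H2O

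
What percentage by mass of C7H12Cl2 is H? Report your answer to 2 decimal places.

7.24%

Molar mass = 7(12.01) + 12(1.008) + 2(35.45) = 167.066 g/mol
Mass of H per mole = 12 × 1.008 = 12.096 g
% H = 12.096 / 167.066 × 100 = 7.24%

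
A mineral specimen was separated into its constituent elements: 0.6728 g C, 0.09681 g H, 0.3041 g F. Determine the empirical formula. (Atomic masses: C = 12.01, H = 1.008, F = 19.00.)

C7H12F2

n(C) = 0.6728/12.01 = 0.05602, n(H) = 0.09681/1.008 = 0.09604, n(F) = 0.3041/19.00 = 0.01601
Ratios (÷ 0.01601): C 3.500, H 6.001, F 1.000
Multiply by 2: C 7.00, H 12.00, F 2.00 → C7H12F2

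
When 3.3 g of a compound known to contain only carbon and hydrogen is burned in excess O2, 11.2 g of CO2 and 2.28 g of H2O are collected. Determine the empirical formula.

CH

mol C = 11.2 / 44.01 = 0.2545; mass C = 0.2545 × 12.01 = 3.056 g
mol H = 2 × (2.28 / 18.02) = 0.2531; mass H = 0.2531 × 1.008 = 0.2551 g
Divide by the smallest (0.2531 mol H): C 1.006, H 1.000
≈ 1:1 → CH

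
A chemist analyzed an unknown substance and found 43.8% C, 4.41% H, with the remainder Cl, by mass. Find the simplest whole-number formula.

Assume 100 g: 43.8 g C, 4.41 g H, 51.79 g Cl.
n(C) = 43.8/12.01 = 3.647, n(H) = 4.41/1.008 = 4.375, n(Cl) = 51.79/35.45 = 1.461
Ratios (÷ 1.461): C 2.496, H 2.995, Cl 1.000
Multiply by 2: C 4.99, H 5.99, Cl 2.00 → C5H6Cl2

C5H6Cl2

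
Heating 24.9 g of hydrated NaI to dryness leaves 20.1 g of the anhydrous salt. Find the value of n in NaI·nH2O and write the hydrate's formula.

Mass of water lost = 24.9 − 20.1 = 4.8 g → 4.8 / 18.02 = 0.2664 mol H2O
Molar mass of NaI = 149.89 g/mol → mol NaI = 20.1 / 149.89 = 0.1341
n = 0.2664 / 0.1341 = 1.99 ≈ 2 → NaI·2H2O

NaI·2H2O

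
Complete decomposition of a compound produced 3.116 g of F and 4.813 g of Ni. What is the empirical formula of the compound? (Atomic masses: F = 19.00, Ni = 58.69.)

F2Ni

Moles — F: 3.116 / 19.00 = 0.164 mol; Ni: 4.813 / 58.69 = 0.08201 mol
Smallest is Ni at 0.08201 mol; normalising gives F 2.000, Ni 1.000
→ F2Ni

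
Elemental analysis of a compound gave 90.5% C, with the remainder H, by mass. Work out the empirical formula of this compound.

C4H5

Assume 100 g: 90.5 g C, 9.5 g H.
C: 90.5 g ÷ 12.01 g/mol = 7.535 mol
H: 9.5 g ÷ 1.008 g/mol = 9.425 mol
Ratios (÷ 7.535): C 1.000, H 1.251
×4: C 4.00, H 5.00 → C4H5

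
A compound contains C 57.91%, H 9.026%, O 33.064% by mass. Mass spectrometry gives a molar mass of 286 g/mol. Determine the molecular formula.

C14H26O6

Assume 100 g: 57.91 g C, 9.026 g H, 33.064 g O.
Moles — C: 57.91 / 12.01 = 4.822 mol; H: 9.026 / 1.008 = 8.954 mol; O: 33.064 / 16.00 = 2.067 mol
Smallest is O at 2.067 mol; normalising gives C 2.333, H 4.333, O 1.000
×3: C 7.00, H 13.00, O 3.00 → C7H13O3
Empirical-formula mass = 145.17 g/mol
n = 286 / 145.17 = 1.97 ≈ 2
Molecular formula = (C7H13O3)×2 = C14H26O6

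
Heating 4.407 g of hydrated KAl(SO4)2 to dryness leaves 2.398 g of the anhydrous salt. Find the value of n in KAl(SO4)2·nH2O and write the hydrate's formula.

KAl(SO4)2·12H2O

Mass of water lost = 4.407 − 2.398 = 2.009 g → 2.009 / 18.02 = 0.1115 mol H2O
Molar mass of KAl(SO4)2 = 258.22 g/mol → mol KAl(SO4)2 = 2.398 / 258.22 = 0.009287
n = 0.1115 / 0.009287 = 12.01 ≈ 12 → KAl(SO4)2·12H2O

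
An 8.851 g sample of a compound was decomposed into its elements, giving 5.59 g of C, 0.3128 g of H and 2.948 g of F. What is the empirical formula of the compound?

Moles — C: 5.59 / 12.01 = 0.4654 mol; H: 0.3128 / 1.008 = 0.3103 mol; F: 2.948 / 19.00 = 0.1552 mol
Divide by the smallest (0.1552 mol F): C 3.000, H 2.000, F 1.000
Ratio ≈ 3:2:1, so the empirical formula is C3H2F

C3H2F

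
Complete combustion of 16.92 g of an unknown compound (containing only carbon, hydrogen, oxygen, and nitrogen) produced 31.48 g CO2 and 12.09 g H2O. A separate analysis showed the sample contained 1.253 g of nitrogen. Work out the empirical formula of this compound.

C8H15NO4

mol C = 31.48 / 44.01 = 0.7153; mass C = 0.7153 × 12.01 = 8.591 g
mol H = 2 × (12.09 / 18.02) = 1.342; mass H = 1.342 × 1.008 = 1.353 g
mol N = 1.253 / 14.01 = 0.08944
mass O = 16.92 − (11.20) = 5.724 g → mol O = 0.3577
Divide by the smallest (0.08944 mol N): C 7.998, H 15.003, N 1.000, O 4.000
→ C8H15NO4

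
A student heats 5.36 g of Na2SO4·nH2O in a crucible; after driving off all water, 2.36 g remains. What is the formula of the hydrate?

Na2SO4·10H2O

Mass of water lost = 5.36 − 2.36 = 3 g → 3 / 18.02 = 0.1665 mol H2O
Molar mass of Na2SO4 = 142.05 g/mol → mol Na2SO4 = 2.36 / 142.05 = 0.01661
n = 0.1665 / 0.01661 = 10.02 ≈ 10 → Na2SO4·10H2O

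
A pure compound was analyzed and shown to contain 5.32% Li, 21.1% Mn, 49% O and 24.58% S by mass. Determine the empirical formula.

Li2MnO8S2

Assume 100 g: 5.32 g Li, 21.1 g Mn, 49 g O, 24.58 g S.
Moles — Li: 5.32 / 6.94 = 0.7666 mol; Mn: 21.1 / 54.94 = 0.3841 mol; O: 49 / 16.00 = 3.062 mol; S: 24.58 / 32.07 = 0.7664 mol
Ratios (÷ 0.3841): Li 1.996, Mn 1.000, O 7.974, S 1.996
≈ 2:1:8:2 → Li2MnO8S2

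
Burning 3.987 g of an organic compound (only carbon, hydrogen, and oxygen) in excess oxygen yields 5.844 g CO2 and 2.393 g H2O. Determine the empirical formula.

CH2O

mol C = 5.844 / 44.01 = 0.1328; mass C = 0.1328 × 12.01 = 1.595 g
mol H = 2 × (2.393 / 18.02) = 0.2656; mass H = 0.2656 × 1.008 = 0.2677 g
mass O = 3.987 − (1.863) = 2.124 g → mol O = 0.1328
Divide by the smallest (0.1328 mol O): C 1.000, H 2.000, O 1.000
Ratio ≈ 1:2:1, so the empirical formula is CH2O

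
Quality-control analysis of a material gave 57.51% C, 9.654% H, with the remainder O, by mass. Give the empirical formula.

C7H14O3

Assume 100 g: 57.51 g C, 9.654 g H, 32.836 g O.
C: 57.51 g ÷ 12.01 g/mol = 4.789 mol
H: 9.654 g ÷ 1.008 g/mol = 9.577 mol
O: 32.836 g ÷ 16.00 g/mol = 2.052 mol
Ratios (÷ 2.052): C 2.333, H 4.667, O 1.000
Multiply by 3: C 7.00, H 14.00, O 3.00 → C7H14O3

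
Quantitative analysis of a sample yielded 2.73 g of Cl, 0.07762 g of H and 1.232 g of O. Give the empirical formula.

n(Cl) = 2.73/35.45 = 0.07701, n(H) = 0.07762/1.008 = 0.077, n(O) = 1.232/16.00 = 0.077
Smallest is O at 0.077 mol; normalising gives Cl 1.000, H 1.000, O 1.000
→ ClHO

ClHO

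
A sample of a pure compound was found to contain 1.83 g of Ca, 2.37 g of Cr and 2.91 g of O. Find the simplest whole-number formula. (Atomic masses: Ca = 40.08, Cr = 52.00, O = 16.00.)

Moles — Ca: 1.83 / 40.08 = 0.04566 mol; Cr: 2.37 / 52.00 = 0.04558 mol; O: 2.91 / 16.00 = 0.1819 mol
Smallest is Cr at 0.04558 mol; normalising gives Ca 1.002, Cr 1.000, O 3.991
→ CaCrO4

CaCrO4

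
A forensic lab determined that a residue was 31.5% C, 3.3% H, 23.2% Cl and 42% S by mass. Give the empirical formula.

C4H5ClS2

Assume 100 g: 31.5 g C, 3.3 g H, 23.2 g Cl, 42 g S.
n(C) = 31.5/12.01 = 2.623, n(H) = 3.3/1.008 = 3.274, n(Cl) = 23.2/35.45 = 0.6544, n(S) = 42/32.07 = 1.31
Smallest is Cl at 0.6544 mol; normalising gives C 4.008, H 5.002, Cl 1.000, S 2.001
Ratio ≈ 4:5:1:2, so the empirical formula is C4H5ClS2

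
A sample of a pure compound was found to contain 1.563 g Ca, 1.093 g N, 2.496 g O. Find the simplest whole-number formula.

Moles — Ca: 1.563 / 40.08 = 0.039 mol; N: 1.093 / 14.01 = 0.07802 mol; O: 2.496 / 16.00 = 0.156 mol
Smallest is Ca at 0.039 mol; normalising gives Ca 1.000, N 2.001, O 4.000
Ratio ≈ 1:2:4, so the empirical formula is CaN2O4

CaN2O4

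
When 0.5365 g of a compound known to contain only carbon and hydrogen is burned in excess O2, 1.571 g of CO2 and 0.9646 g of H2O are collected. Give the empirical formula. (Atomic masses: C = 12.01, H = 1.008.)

mol C = 1.571 / 44.01 = 0.03570; mass C = 0.03570 × 12.01 = 0.4287 g
mol H = 2 × (0.9646 / 18.02) = 0.1071; mass H = 0.1071 × 1.008 = 0.1079 g
Ratios (÷ 0.0357): C 1.000, H 2.999
≈ 1:3 → CH3

CH3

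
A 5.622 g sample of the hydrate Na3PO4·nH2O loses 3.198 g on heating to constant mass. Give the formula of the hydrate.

Mass of anhydrous Na3PO4 = 5.622 − 3.198 = 2.424 g
mol H2O = 3.198 / 18.02 = 0.1775
Molar mass of Na3PO4 = 163.94 g/mol → mol Na3PO4 = 2.424 / 163.94 = 0.01479
n = 0.1775 / 0.01479 = 12.00 ≈ 12 → Na3PO4·12H2O

Na3PO4·12H2O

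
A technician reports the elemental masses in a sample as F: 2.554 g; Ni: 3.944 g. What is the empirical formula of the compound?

n(F) = 2.554/19.00 = 0.1344, n(Ni) = 3.944/58.69 = 0.0672
Divide by the smallest (0.0672 mol Ni): F 2.000, Ni 1.000
≈ 2:1 → F2Ni

F2Ni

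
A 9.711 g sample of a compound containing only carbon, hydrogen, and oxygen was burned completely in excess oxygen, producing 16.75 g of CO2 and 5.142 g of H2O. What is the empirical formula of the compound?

mol C = 16.75 / 44.01 = 0.3806; mass C = 0.3806 × 12.01 = 4.571 g
mol H = 2 × (5.142 / 18.02) = 0.5707; mass H = 0.5707 × 1.008 = 0.5753 g
mass O = 9.711 − (5.146) = 4.565 g → mol O = 0.2853
Ratios (÷ 0.2853): C 1.334, H 2.000, O 1.000
×3: C 4.00, H 6.00, O 3.00 → C4H6O3

C4H6O3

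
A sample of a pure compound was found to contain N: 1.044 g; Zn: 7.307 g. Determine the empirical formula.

N2Zn3

N: 1.044 g ÷ 14.01 g/mol = 0.07452 mol
Zn: 7.307 g ÷ 65.38 g/mol = 0.1118 mol
Divide by the smallest (0.07452 mol N): N 1.000, Zn 1.500
×2: N 2.00, Zn 3.00 → N2Zn3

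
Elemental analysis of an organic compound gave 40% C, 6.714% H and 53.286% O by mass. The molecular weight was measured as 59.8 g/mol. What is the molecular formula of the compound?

C2H4O2

Assume 100 g: 40 g C, 6.714 g H, 53.286 g O.
Moles — C: 40 / 12.01 = 3.331 mol; H: 6.714 / 1.008 = 6.661 mol; O: 53.286 / 16.00 = 3.33 mol
Divide by the smallest (3.33 mol O): C 1.000, H 2.000, O 1.000
Ratio ≈ 1:2:1, so the empirical formula is CH2O
Empirical-formula mass = 30.03 g/mol
n = 59.8 / 30.03 = 1.99 ≈ 2
Molecular formula = (CH2O)×2 = C2H4O2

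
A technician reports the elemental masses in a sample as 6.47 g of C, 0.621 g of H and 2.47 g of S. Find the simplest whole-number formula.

n(C) = 6.47/12.01 = 0.5387, n(H) = 0.621/1.008 = 0.6161, n(S) = 2.47/32.07 = 0.07702
Ratios (÷ 0.07702): C 6.995, H 7.999, S 1.000
Ratio ≈ 7:8:1, so the empirical formula is C7H8S

C7H8S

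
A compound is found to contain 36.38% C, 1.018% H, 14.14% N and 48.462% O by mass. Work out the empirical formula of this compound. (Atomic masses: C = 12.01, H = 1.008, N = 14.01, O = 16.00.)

Assume 100 g: 36.38 g C, 1.018 g H, 14.14 g N, 48.462 g O.
Moles — C: 36.38 / 12.01 = 3.029 mol; H: 1.018 / 1.008 = 1.01 mol; N: 14.14 / 14.01 = 1.009 mol; O: 48.462 / 16.00 = 3.029 mol
Ratios (÷ 1.009): C 3.001, H 1.001, N 1.000, O 3.001
→ C3HNO3

C3HNO3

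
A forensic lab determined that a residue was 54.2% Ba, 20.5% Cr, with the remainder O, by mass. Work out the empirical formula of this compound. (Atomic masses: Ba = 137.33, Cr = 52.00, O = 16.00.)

Assume 100 g: 54.2 g Ba, 20.5 g Cr, 25.3 g O.
Ba: 54.2 g ÷ 137.33 g/mol = 0.3947 mol
Cr: 20.5 g ÷ 52.00 g/mol = 0.3942 mol
O: 25.3 g ÷ 16.00 g/mol = 1.581 mol
Ratios (÷ 0.3942): Ba 1.001, Cr 1.000, O 4.011
≈ 1:1:4 → BaCrO4

BaCrO4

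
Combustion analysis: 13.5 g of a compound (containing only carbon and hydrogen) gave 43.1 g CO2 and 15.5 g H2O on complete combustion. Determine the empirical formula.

C4H7

mol C = 43.1 / 44.01 = 0.9793; mass C = 0.9793 × 12.01 = 11.76 g
mol H = 2 × (15.5 / 18.02) = 1.720; mass H = 1.720 × 1.008 = 1.734 g
Divide by the smallest (0.9793 mol C): C 1.000, H 1.757
Scaling by 4: C 4.00, H 7.03 → C4H7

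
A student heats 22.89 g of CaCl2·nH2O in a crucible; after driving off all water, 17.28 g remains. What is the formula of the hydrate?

Mass of water lost = 22.89 − 17.28 = 5.61 g → 5.61 / 18.02 = 0.3113 mol H2O
Molar mass of CaCl2 = 110.98 g/mol → mol CaCl2 = 17.28 / 110.98 = 0.1557
n = 0.3113 / 0.1557 = 2.00 ≈ 2 → CaCl2·2H2O

CaCl2·2H2O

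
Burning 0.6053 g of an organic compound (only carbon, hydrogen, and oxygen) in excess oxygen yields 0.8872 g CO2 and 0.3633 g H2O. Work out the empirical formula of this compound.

CH2O

mol C = 0.8872 / 44.01 = 0.02016; mass C = 0.02016 × 12.01 = 0.2421 g
mol H = 2 × (0.3633 / 18.02) = 0.04032; mass H = 0.04032 × 1.008 = 0.04064 g
mass O = 0.6053 − (0.2828) = 0.3225 g → mol O = 0.02016
Smallest is C at 0.02016 mol; normalising gives C 1.000, H 2.000, O 1.000
Ratio ≈ 1:2:1, so the empirical formula is CH2O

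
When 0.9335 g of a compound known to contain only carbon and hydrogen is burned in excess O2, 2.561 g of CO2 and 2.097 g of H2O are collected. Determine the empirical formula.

CH4

mol C = 2.561 / 44.01 = 0.05819; mass C = 0.05819 × 12.01 = 0.6989 g
mol H = 2 × (2.097 / 18.02) = 0.2327; mass H = 0.2327 × 1.008 = 0.2346 g
Smallest is C at 0.05819 mol; normalising gives C 1.000, H 4.000
→ CH4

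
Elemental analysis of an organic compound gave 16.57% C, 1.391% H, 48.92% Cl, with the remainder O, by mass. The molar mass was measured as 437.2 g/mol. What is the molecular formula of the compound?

C6H6Cl6O9

Assume 100 g: 16.57 g C, 1.391 g H, 48.92 g Cl, 33.119 g O.
C: 16.57 g ÷ 12.01 g/mol = 1.38 mol
H: 1.391 g ÷ 1.008 g/mol = 1.38 mol
Cl: 48.92 g ÷ 35.45 g/mol = 1.38 mol
O: 33.119 g ÷ 16.00 g/mol = 2.07 mol
Ratios (÷ 1.38): C 1.000, H 1.000, Cl 1.000, O 1.500
×2: C 2.00, H 2.00, Cl 2.00, O 3.00 → C2H2Cl2O3
Empirical-formula mass = 144.94 g/mol
n = 437.2 / 144.94 = 3.02 ≈ 3
Molecular formula = (C2H2Cl2O3)×3 = C6H6Cl6O9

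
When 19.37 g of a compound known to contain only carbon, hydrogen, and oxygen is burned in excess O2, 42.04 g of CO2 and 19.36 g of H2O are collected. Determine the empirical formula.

mol C = 42.04 / 44.01 = 0.9552; mass C = 0.9552 × 12.01 = 11.47 g
mol H = 2 × (19.36 / 18.02) = 2.149; mass H = 2.149 × 1.008 = 2.166 g
mass O = 19.37 − (13.64) = 5.732 g → mol O = 0.3582
Ratios (÷ 0.3582): C 2.667, H 5.998, O 1.000
Multiply by 3: C 8.00, H 17.99, O 3.00 → C8H18O3

C8H18O3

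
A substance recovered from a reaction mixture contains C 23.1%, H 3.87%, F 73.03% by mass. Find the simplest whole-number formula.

CH2F2

Assume 100 g: 23.1 g C, 3.87 g H, 73.03 g F.
C: 23.1 g ÷ 12.01 g/mol = 1.923 mol
H: 3.87 g ÷ 1.008 g/mol = 3.839 mol
F: 73.03 g ÷ 19.00 g/mol = 3.844 mol
Divide by the smallest (1.923 mol C): C 1.000, H 1.996, F 1.998
Ratio ≈ 1:2:2, so the empirical formula is CH2F2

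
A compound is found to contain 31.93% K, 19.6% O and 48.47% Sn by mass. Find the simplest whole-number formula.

Assume 100 g: 31.93 g K, 19.6 g O, 48.47 g Sn.
n(K) = 31.93/39.10 = 0.8166, n(O) = 19.6/16.00 = 1.225, n(Sn) = 48.47/118.71 = 0.4083
Ratios (÷ 0.4083): K 2.000, O 3.000, Sn 1.000
Ratio ≈ 2:3:1, so the empirical formula is K2O3Sn

K2O3Sn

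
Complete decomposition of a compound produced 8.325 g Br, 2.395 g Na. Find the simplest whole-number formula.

n(Br) = 8.325/79.90 = 0.1042, n(Na) = 2.395/22.99 = 0.1042
Divide by the smallest (0.1042 mol Na): Br 1.000, Na 1.000
→ BrNa

BrNa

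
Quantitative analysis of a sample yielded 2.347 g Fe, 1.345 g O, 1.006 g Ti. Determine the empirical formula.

Fe: 2.347 g ÷ 55.85 g/mol = 0.04202 mol
O: 1.345 g ÷ 16.00 g/mol = 0.08406 mol
Ti: 1.006 g ÷ 47.87 g/mol = 0.02102 mol
Divide by the smallest (0.02102 mol Ti): Fe 2.000, O 4.000, Ti 1.000
Ratio ≈ 2:4:1, so the empirical formula is Fe2O4Ti

Fe2O4Ti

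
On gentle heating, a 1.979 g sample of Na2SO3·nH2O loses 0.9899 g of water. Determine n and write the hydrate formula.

Mass of anhydrous Na2SO3 = 1.979 − 0.9899 = 0.9891 g
mol H2O = 0.9899 / 18.02 = 0.05493
Molar mass of Na2SO3 = 126.05 g/mol → mol Na2SO3 = 0.9891 / 126.05 = 0.007847
n = 0.05493 / 0.007847 = 7.00 ≈ 7 → Na2SO3·7H2O

Na2SO3·7H2O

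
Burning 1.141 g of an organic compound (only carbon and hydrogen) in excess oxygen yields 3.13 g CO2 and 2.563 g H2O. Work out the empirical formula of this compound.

mol C = 3.13 / 44.01 = 0.07112; mass C = 0.07112 × 12.01 = 0.8542 g
mol H = 2 × (2.563 / 18.02) = 0.2845; mass H = 0.2845 × 1.008 = 0.2867 g
Divide by the smallest (0.07112 mol C): C 1.000, H 4.000
≈ 1:4 → CH4

CH4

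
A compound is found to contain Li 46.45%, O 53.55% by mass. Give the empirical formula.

Assume 100 g: 46.45 g Li, 53.55 g O.
Moles — Li: 46.45 / 6.94 = 6.693 mol; O: 53.55 / 16.00 = 3.347 mol
Smallest is O at 3.347 mol; normalising gives Li 2.000, O 1.000
≈ 2:1 → Li2O

Li2O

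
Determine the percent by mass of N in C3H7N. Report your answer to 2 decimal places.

Molar mass = 3(12.01) + 7(1.008) + 1(14.01) = 57.096 g/mol
Mass of N per mole = 1 × 14.01 = 14.010 g
% N = 14.010 / 57.096 × 100 = 24.54%

24.54%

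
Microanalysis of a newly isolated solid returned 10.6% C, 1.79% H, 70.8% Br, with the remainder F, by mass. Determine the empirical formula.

CH2BrF

Assume 100 g: 10.6 g C, 1.79 g H, 70.8 g Br, 16.81 g F.
C: 10.6 g ÷ 12.01 g/mol = 0.8826 mol
H: 1.79 g ÷ 1.008 g/mol = 1.776 mol
Br: 70.8 g ÷ 79.90 g/mol = 0.8861 mol
F: 16.81 g ÷ 19.00 g/mol = 0.8847 mol
Divide by the smallest (0.8826 mol C): C 1.000, H 2.012, Br 1.004, F 1.002
→ CH2BrF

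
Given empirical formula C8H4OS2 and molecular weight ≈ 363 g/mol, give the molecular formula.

Empirical-formula mass = 180.25 g/mol
n = 363 / 180.25 = 2.01 ≈ 2
Molecular formula = (C8H4OS2)2 = C16H8O2S4

C16H8O2S4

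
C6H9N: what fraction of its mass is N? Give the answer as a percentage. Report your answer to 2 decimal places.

Molar mass = 6(12.01) + 9(1.008) + 1(14.01) = 95.142 g/mol
Mass of N per mole = 1 × 14.01 = 14.010 g
% N = 14.010 / 95.142 × 100 = 14.73%

14.73%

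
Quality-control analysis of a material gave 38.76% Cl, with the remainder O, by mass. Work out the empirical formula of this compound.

Assume 100 g: 38.76 g Cl, 61.24 g O.
n(Cl) = 38.76/35.45 = 1.093, n(O) = 61.24/16.00 = 3.828
Ratios (÷ 1.093): Cl 1.000, O 3.501
Multiply by 2: Cl 2.00, O 7.00 → Cl2O7

Cl2O7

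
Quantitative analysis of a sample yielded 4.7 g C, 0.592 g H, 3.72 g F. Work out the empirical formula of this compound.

n(C) = 4.7/12.01 = 0.3913, n(H) = 0.592/1.008 = 0.5873, n(F) = 3.72/19.00 = 0.1958
Ratios (÷ 0.1958): C 1.999, H 3.000, F 1.000
Ratio ≈ 2:3:1, so the empirical formula is C2H3F

C2H3F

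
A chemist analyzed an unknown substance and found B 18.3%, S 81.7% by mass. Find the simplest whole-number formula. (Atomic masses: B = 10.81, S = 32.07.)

Assume 100 g: 18.3 g B, 81.7 g S.
Moles — B: 18.3 / 10.81 = 1.693 mol; S: 81.7 / 32.07 = 2.548 mol
Divide by the smallest (1.693 mol B): B 1.000, S 1.505
×2: B 2.00, S 3.01 → B2S3

B2S3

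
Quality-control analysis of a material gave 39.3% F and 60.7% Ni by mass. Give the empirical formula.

Assume 100 g: 39.3 g F, 60.7 g Ni.
n(F) = 39.3/19.00 = 2.068, n(Ni) = 60.7/58.69 = 1.034
Divide by the smallest (1.034 mol Ni): F 2.000, Ni 1.000
→ F2Ni

F2Ni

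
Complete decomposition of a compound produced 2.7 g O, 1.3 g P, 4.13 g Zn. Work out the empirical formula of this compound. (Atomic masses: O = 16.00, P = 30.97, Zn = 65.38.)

O8P2Zn3

O: 2.7 g ÷ 16.00 g/mol = 0.1688 mol
P: 1.3 g ÷ 30.97 g/mol = 0.04198 mol
Zn: 4.13 g ÷ 65.38 g/mol = 0.06317 mol
Smallest is P at 0.04198 mol; normalising gives O 4.020, P 1.000, Zn 1.505
Scaling by 2: O 8.04, P 2.00, Zn 3.01 → O8P2Zn3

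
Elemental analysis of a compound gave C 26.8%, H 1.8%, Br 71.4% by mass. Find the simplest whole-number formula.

C5H4Br2

Assume 100 g: 26.8 g C, 1.8 g H, 71.4 g Br.
C: 26.8 g ÷ 12.01 g/mol = 2.231 mol
H: 1.8 g ÷ 1.008 g/mol = 1.786 mol
Br: 71.4 g ÷ 79.90 g/mol = 0.8936 mol
Divide by the smallest (0.8936 mol Br): C 2.497, H 1.998, Br 1.000
×2: C 4.99, H 4.00, Br 2.00 → C5H4Br2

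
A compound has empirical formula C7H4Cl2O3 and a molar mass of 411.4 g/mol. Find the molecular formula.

C14H8Cl4O6

Empirical-formula mass = 207.00 g/mol
n = 411.4 / 207.00 = 1.99 ≈ 2
Molecular formula = (C7H4Cl2O3)2 = C14H8Cl4O6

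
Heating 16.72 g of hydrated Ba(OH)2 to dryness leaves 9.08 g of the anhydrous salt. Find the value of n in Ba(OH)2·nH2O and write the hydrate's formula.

Mass of water lost = 16.72 − 9.08 = 7.64 g → 7.64 / 18.02 = 0.424 mol H2O
Molar mass of Ba(OH)2 = 171.35 g/mol → mol Ba(OH)2 = 9.08 / 171.35 = 0.05299
n = 0.424 / 0.05299 = 8.00 ≈ 8 → Ba(OH)2·8H2O

Ba(OH)2·8H2O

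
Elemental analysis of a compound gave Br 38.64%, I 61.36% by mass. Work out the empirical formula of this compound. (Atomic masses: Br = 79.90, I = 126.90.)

Assume 100 g: 38.64 g Br, 61.36 g I.
n(Br) = 38.64/79.90 = 0.4836, n(I) = 61.36/126.90 = 0.4835
Divide by the smallest (0.4835 mol I): Br 1.000, I 1.000
→ BrI

BrI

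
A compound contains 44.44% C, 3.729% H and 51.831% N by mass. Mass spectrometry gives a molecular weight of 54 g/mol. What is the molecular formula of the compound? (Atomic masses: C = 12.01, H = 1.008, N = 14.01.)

Assume 100 g: 44.44 g C, 3.729 g H, 51.831 g N.
C: 44.44 g ÷ 12.01 g/mol = 3.7 mol
H: 3.729 g ÷ 1.008 g/mol = 3.699 mol
N: 51.831 g ÷ 14.01 g/mol = 3.7 mol
Ratios (÷ 3.699): C 1.000, H 1.000, N 1.000
→ CHN
Empirical-formula mass = 27.03 g/mol
n = 54 / 27.03 = 2.00 ≈ 2
Molecular formula = (CHN)×2 = C2H2N2

C2H2N2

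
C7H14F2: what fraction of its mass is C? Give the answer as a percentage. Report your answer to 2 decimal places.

61.73%

Molar mass = 7(12.01) + 14(1.008) + 2(19.00) = 136.182 g/mol
Mass of C per mole = 7 × 12.01 = 84.070 g
% C = 84.070 / 136.182 × 100 = 61.73%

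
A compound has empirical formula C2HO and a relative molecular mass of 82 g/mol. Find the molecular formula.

Empirical-formula mass = 41.03 g/mol
n = 82 / 41.03 = 2.00 ≈ 2
Molecular formula = (C2HO)2 = C4H2O2

C4H2O2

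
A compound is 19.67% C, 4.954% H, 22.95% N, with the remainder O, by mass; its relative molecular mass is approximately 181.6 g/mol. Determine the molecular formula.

C3H9N3O6

Assume 100 g: 19.67 g C, 4.954 g H, 22.95 g N, 52.426 g O.
C: 19.67 g ÷ 12.01 g/mol = 1.638 mol
H: 4.954 g ÷ 1.008 g/mol = 4.915 mol
N: 22.95 g ÷ 14.01 g/mol = 1.638 mol
O: 52.426 g ÷ 16.00 g/mol = 3.277 mol
Divide by the smallest (1.638 mol C): C 1.000, H 3.001, N 1.000, O 2.001
≈ 1:3:1:2 → CH3NO2
Empirical-formula mass = 61.04 g/mol
n = 181.6 / 61.04 = 2.97 ≈ 3
Molecular formula = (CH3NO2)×3 = C3H9N3O6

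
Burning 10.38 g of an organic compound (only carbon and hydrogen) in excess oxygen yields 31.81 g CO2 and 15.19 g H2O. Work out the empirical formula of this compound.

mol C = 31.81 / 44.01 = 0.7228; mass C = 0.7228 × 12.01 = 8.681 g
mol H = 2 × (15.19 / 18.02) = 1.686; mass H = 1.686 × 1.008 = 1.699 g
Smallest is C at 0.7228 mol; normalising gives C 1.000, H 2.332
Multiply by 3: C 3.00, H 7.00 → C3H7

C3H7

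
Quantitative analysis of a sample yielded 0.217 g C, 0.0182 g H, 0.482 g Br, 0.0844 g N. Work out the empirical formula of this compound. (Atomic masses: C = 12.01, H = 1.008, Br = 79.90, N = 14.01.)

Moles — C: 0.217 / 12.01 = 0.01807 mol; H: 0.0182 / 1.008 = 0.01806 mol; Br: 0.482 / 79.90 = 0.006033 mol; N: 0.0844 / 14.01 = 0.006024 mol
Smallest is N at 0.006024 mol; normalising gives C 2.999, H 2.997, Br 1.001, N 1.000
≈ 3:3:1:1 → C3H3BrN

C3H3BrN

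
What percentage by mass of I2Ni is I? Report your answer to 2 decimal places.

81.22%

Molar mass = 2(126.90) + 1(58.69) = 312.490 g/mol
Mass of I per mole = 2 × 126.90 = 253.800 g
% I = 253.800 / 312.490 × 100 = 81.22%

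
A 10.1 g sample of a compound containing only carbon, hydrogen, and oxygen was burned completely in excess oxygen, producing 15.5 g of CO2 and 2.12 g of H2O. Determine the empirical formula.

mol C = 15.5 / 44.01 = 0.3522; mass C = 0.3522 × 12.01 = 4.230 g
mol H = 2 × (2.12 / 18.02) = 0.2353; mass H = 0.2353 × 1.008 = 0.2372 g
mass O = 10.1 − (4.467) = 5.633 g → mol O = 0.3521
Ratios (÷ 0.2353): C 1.497, H 1.000, O 1.496
Multiply by 2: C 2.99, H 2.00, O 2.99 → C3H2O3

C3H2O3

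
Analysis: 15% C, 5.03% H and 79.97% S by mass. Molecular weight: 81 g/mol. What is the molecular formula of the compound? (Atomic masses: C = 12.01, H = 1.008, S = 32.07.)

Assume 100 g: 15 g C, 5.03 g H, 79.97 g S.
n(C) = 15/12.01 = 1.249, n(H) = 5.03/1.008 = 4.99, n(S) = 79.97/32.07 = 2.494
Smallest is C at 1.249 mol; normalising gives C 1.000, H 3.995, S 1.997
≈ 1:4:2 → CH4S2
Empirical-formula mass = 80.18 g/mol
n = 81 / 80.18 = 1.01 ≈ 1
Molecular formula = empirical formula = CH4S2

CH4S2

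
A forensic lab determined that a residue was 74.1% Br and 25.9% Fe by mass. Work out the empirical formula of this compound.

Assume 100 g: 74.1 g Br, 25.9 g Fe.
Moles — Br: 74.1 / 79.90 = 0.9274 mol; Fe: 25.9 / 55.85 = 0.4637 mol
Divide by the smallest (0.4637 mol Fe): Br 2.000, Fe 1.000
→ Br2Fe

Br2Fe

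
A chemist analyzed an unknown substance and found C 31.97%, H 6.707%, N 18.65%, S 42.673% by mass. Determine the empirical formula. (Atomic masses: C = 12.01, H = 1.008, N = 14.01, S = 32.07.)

Assume 100 g: 31.97 g C, 6.707 g H, 18.65 g N, 42.673 g S.
Moles — C: 31.97 / 12.01 = 2.662 mol; H: 6.707 / 1.008 = 6.654 mol; N: 18.65 / 14.01 = 1.331 mol; S: 42.673 / 32.07 = 1.331 mol
Divide by the smallest (1.331 mol S): C 2.001, H 5.001, N 1.000, S 1.000
≈ 2:5:1:1 → C2H5NS

C2H5NS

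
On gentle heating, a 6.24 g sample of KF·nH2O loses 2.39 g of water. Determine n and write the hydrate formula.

KF·2H2O

Mass of anhydrous KF = 6.24 − 2.39 = 3.85 g
mol H2O = 2.39 / 18.02 = 0.1326
Molar mass of KF = 58.10 g/mol → mol KF = 3.85 / 58.10 = 0.06627
n = 0.1326 / 0.06627 = 2.00 ≈ 2 → KF·2H2O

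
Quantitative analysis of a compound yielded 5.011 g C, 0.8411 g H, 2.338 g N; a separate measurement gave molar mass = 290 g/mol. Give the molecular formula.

C15H30N6

n(C) = 5.011/12.01 = 0.4172, n(H) = 0.8411/1.008 = 0.8344, n(N) = 2.338/14.01 = 0.1669
Ratios (÷ 0.1669): C 2.500, H 5.000, N 1.000
Multiply by 2: C 5.00, H 10.00, N 2.00 → C5H10N2
Empirical-formula mass = 98.15 g/mol
n = 290 / 98.15 = 2.95 ≈ 3
Molecular formula = (C5H10N2)×3 = C15H30N6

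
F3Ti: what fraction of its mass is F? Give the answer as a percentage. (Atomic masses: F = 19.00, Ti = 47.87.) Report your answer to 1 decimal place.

54.4%

Molar mass = 3(19.00) + 1(47.87) = 104.870 g/mol
Mass of F per mole = 3 × 19.00 = 57.000 g
% F = 57.000 / 104.870 × 100 = 54.4%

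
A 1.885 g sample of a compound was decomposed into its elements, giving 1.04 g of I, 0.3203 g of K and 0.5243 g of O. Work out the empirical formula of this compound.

Moles — I: 1.04 / 126.90 = 0.008195 mol; K: 0.3203 / 39.10 = 0.008192 mol; O: 0.5243 / 16.00 = 0.03277 mol
Divide by the smallest (0.008192 mol K): I 1.000, K 1.000, O 4.000
≈ 1:1:4 → IKO4

IKO4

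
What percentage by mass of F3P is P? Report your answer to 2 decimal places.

Molar mass = 3(19.00) + 1(30.97) = 87.970 g/mol
Mass of P per mole = 1 × 30.97 = 30.970 g
% P = 30.970 / 87.970 × 100 = 35.21%

35.21%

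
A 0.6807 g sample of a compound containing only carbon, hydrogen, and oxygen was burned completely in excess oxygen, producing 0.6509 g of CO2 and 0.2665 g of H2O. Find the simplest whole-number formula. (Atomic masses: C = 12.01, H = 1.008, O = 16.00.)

mol C = 0.6509 / 44.01 = 0.01479; mass C = 0.01479 × 12.01 = 0.1776 g
mol H = 2 × (0.2665 / 18.02) = 0.02958; mass H = 0.02958 × 1.008 = 0.02981 g
mass O = 0.6807 − (0.2074) = 0.4733 g → mol O = 0.02958
Ratios (÷ 0.01479): C 1.000, H 2.000, O 2.000
→ CH2O2

CH2O2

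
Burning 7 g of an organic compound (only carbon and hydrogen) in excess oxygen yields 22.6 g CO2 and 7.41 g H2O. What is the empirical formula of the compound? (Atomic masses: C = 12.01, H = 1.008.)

C5H8

mol C = 22.6 / 44.01 = 0.5135; mass C = 0.5135 × 12.01 = 6.167 g
mol H = 2 × (7.41 / 18.02) = 0.8224; mass H = 0.8224 × 1.008 = 0.8290 g
Smallest is C at 0.5135 mol; normalising gives C 1.000, H 1.602
Scaling by 5: C 5.00, H 8.01 → C5H8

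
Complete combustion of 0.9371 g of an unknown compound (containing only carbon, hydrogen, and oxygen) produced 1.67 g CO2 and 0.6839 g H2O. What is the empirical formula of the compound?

mol C = 1.67 / 44.01 = 0.03795; mass C = 0.03795 × 12.01 = 0.4557 g
mol H = 2 × (0.6839 / 18.02) = 0.07590; mass H = 0.07590 × 1.008 = 0.07651 g
mass O = 0.9371 − (0.5322) = 0.4049 g → mol O = 0.02530
Smallest is O at 0.0253 mol; normalising gives C 1.500, H 3.000, O 1.000
Scaling by 2: C 3.00, H 6.00, O 2.00 → C3H6O2

C3H6O2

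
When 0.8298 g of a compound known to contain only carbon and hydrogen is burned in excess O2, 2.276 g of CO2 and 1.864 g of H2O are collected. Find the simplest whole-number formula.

CH4

mol C = 2.276 / 44.01 = 0.05172; mass C = 0.05172 × 12.01 = 0.6211 g
mol H = 2 × (1.864 / 18.02) = 0.2069; mass H = 0.2069 × 1.008 = 0.2085 g
Smallest is C at 0.05172 mol; normalising gives C 1.000, H 4.000
≈ 1:4 → CH4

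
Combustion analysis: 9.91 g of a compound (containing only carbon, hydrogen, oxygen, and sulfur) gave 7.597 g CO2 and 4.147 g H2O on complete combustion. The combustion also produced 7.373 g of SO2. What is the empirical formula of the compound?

mol C = 7.597 / 44.01 = 0.1726; mass C = 0.1726 × 12.01 = 2.073 g
mol H = 2 × (4.147 / 18.02) = 0.4603; mass H = 0.4603 × 1.008 = 0.4639 g
mol S = 7.373 / 64.07 = 0.1151; mass S = 3.691 g
mass O = 9.91 − (6.228) = 3.682 g → mol O = 0.2301
Smallest is S at 0.1151 mol; normalising gives C 1.500, H 4.000, O 2.000, S 1.000
×2: C 3.00, H 8.00, O 4.00, S 2.00 → C3H8O4S2

C3H8O4S2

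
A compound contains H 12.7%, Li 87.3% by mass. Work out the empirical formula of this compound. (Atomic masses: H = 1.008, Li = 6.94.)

Assume 100 g: 12.7 g H, 87.3 g Li.
Moles — H: 12.7 / 1.008 = 12.6 mol; Li: 87.3 / 6.94 = 12.58 mol
Divide by the smallest (12.58 mol Li): H 1.002, Li 1.000
Ratio ≈ 1:1, so the empirical formula is HLi

HLi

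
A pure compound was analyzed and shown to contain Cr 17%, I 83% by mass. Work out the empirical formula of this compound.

Assume 100 g: 17 g Cr, 83 g I.
Cr: 17 g ÷ 52.00 g/mol = 0.3269 mol
I: 83 g ÷ 126.90 g/mol = 0.6541 mol
Ratios (÷ 0.3269): Cr 1.000, I 2.001
Ratio ≈ 1:2, so the empirical formula is CrI2

CrI2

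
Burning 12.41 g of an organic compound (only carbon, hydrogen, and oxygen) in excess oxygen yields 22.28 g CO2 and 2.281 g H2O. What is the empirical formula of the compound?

C4H2O3

mol C = 22.28 / 44.01 = 0.5062; mass C = 0.5062 × 12.01 = 6.080 g
mol H = 2 × (2.281 / 18.02) = 0.2532; mass H = 0.2532 × 1.008 = 0.2552 g
mass O = 12.41 − (6.335) = 6.075 g → mol O = 0.3797
Divide by the smallest (0.2532 mol H): C 2.000, H 1.000, O 1.500
×2: C 4.00, H 2.00, O 3.00 → C4H2O3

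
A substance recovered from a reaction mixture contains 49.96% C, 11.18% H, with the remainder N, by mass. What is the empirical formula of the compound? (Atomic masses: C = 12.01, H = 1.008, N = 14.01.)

C3H8N2

Assume 100 g: 49.96 g C, 11.18 g H, 38.86 g N.
C: 49.96 g ÷ 12.01 g/mol = 4.16 mol
H: 11.18 g ÷ 1.008 g/mol = 11.09 mol
N: 38.86 g ÷ 14.01 g/mol = 2.774 mol
Divide by the smallest (2.774 mol N): C 1.500, H 3.999, N 1.000
Multiply by 2: C 3.00, H 8.00, N 2.00 → C3H8N2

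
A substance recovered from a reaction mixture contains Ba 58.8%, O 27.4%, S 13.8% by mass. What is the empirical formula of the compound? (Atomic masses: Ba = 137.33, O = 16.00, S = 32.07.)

BaO4S

Assume 100 g: 58.8 g Ba, 27.4 g O, 13.8 g S.
Moles — Ba: 58.8 / 137.33 = 0.4282 mol; O: 27.4 / 16.00 = 1.712 mol; S: 13.8 / 32.07 = 0.4303 mol
Smallest is Ba at 0.4282 mol; normalising gives Ba 1.000, O 4.000, S 1.005
→ BaO4S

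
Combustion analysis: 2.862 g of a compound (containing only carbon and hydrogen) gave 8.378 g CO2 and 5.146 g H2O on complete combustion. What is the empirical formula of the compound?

CH3

mol C = 8.378 / 44.01 = 0.1904; mass C = 0.1904 × 12.01 = 2.286 g
mol H = 2 × (5.146 / 18.02) = 0.5711; mass H = 0.5711 × 1.008 = 0.5757 g
Ratios (÷ 0.1904): C 1.000, H 3.000
→ CH3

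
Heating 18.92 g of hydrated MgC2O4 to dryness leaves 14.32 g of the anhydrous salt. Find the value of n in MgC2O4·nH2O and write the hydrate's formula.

Mass of water lost = 18.92 − 14.32 = 4.6 g → 4.6 / 18.02 = 0.2553 mol H2O
Molar mass of MgC2O4 = 112.33 g/mol → mol MgC2O4 = 14.32 / 112.33 = 0.1275
n = 0.2553 / 0.1275 = 2.00 ≈ 2 → MgC2O4·2H2O

MgC2O4·2H2O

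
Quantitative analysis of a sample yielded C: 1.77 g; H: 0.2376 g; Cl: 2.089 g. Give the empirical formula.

C5H8Cl2

C: 1.77 g ÷ 12.01 g/mol = 0.1474 mol
H: 0.2376 g ÷ 1.008 g/mol = 0.2357 mol
Cl: 2.089 g ÷ 35.45 g/mol = 0.05893 mol
Divide by the smallest (0.05893 mol Cl): C 2.501, H 4.000, Cl 1.000
×2: C 5.00, H 8.00, Cl 2.00 → C5H8Cl2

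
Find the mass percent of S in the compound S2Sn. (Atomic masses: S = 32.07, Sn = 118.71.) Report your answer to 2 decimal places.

Molar mass = 2(32.07) + 1(118.71) = 182.850 g/mol
Mass of S per mole = 2 × 32.07 = 64.140 g
% S = 64.140 / 182.850 × 100 = 35.08%

35.08%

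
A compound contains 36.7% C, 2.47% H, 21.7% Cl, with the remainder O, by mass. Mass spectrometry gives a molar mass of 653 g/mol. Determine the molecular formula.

C20H16Cl4O16

Assume 100 g: 36.7 g C, 2.47 g H, 21.7 g Cl, 39.13 g O.
n(C) = 36.7/12.01 = 3.056, n(H) = 2.47/1.008 = 2.45, n(Cl) = 21.7/35.45 = 0.6121, n(O) = 39.13/16.00 = 2.446
Divide by the smallest (0.6121 mol Cl): C 4.992, H 4.003, Cl 1.000, O 3.995
→ C5H4ClO4
Empirical-formula mass = 163.53 g/mol
n = 653 / 163.53 = 3.99 ≈ 4
Molecular formula = (C5H4ClO4)×4 = C20H16Cl4O16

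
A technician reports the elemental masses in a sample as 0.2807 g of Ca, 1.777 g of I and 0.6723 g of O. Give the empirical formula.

CaI2O6

Ca: 0.2807 g ÷ 40.08 g/mol = 0.007003 mol
I: 1.777 g ÷ 126.90 g/mol = 0.014 mol
O: 0.6723 g ÷ 16.00 g/mol = 0.04202 mol
Smallest is Ca at 0.007003 mol; normalising gives Ca 1.000, I 1.999, O 6.000
→ CaI2O6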